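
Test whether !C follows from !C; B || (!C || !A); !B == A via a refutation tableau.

Initial set: {!C; (B || (!C || !A)); (!B == A); !!C}.
× closes — contains both C and !C.
All 1 branch closes.
Every branch closed, so the premises entail the conclusion.

Yes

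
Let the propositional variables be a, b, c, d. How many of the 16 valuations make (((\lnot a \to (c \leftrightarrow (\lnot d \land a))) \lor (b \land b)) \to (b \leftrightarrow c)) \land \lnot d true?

5

Initial set: {((((\lnot a \to (c \leftrightarrow (\lnot d \land a))) \lor (b \land b)) \to (b \leftrightarrow c)) \land \lnot d)}.
((((\lnot a \to (c \leftrightarrow (\lnot d \land a))) \lor (b \land b)) \to (b \leftrightarrow c)) \land \lnot d): α-rule — add (((\lnot a \to (c \leftrightarrow (\lnot d \land a))) \lor (b \land b)) \to (b \leftrightarrow c)), \lnot d.
(((\lnot a \to (c \leftrightarrow (\lnot d \land a))) \lor (b \land b)) \to (b \leftrightarrow c)): β-rule — branch into \lnot ((\lnot a \to (c \leftrightarrow (\lnot d \land a))) \lor (b \land b))  //  (b \leftrightarrow c).
  branch 1 (add \lnot ((\lnot a \to (c \leftrightarrow (\lnot d \land a))) \lor (b \land b))):
    \lnot ((\lnot a \to (c \leftrightarrow (\lnot d \land a))) \lor (b \land b)): α-rule — add \lnot (\lnot a \to (c \leftrightarrow (\lnot d \land a))), \lnot (b \land b).
    \lnot (\lnot a \to (c \leftrightarrow (\lnot d \land a))): α-rule — add \lnot a, \lnot (c \leftrightarrow (\lnot d \land a)).
    \lnot (b \land b): β-rule — branch into \lnot b  //  \lnot b.
      branch 1.1 (add \lnot b):
        \lnot (c \leftrightarrow (\lnot d \land a)): β-rule — branch into c, \lnot (\lnot d \land a)  //  \lnot c, (\lnot d \land a).
          branch 1.1.1 (add c, \lnot (\lnot d \land a)):
            \lnot (\lnot d \land a): β-rule — branch into \lnot \lnot d  //  \lnot a.
              branch 1.1.1.1 (add \lnot \lnot d):
                × closes — contains both d and \lnot d.
              branch 1.1.1.2 (add \lnot a):
                ○ open, literals {a=false, b=false, c=true, d=false}.
          branch 1.1.2 (add \lnot c, (\lnot d \land a)):
            (\lnot d \land a): α-rule — add \lnot d, a.
            × closes — contains both a and \lnot a.
      branch 1.2 (add \lnot b):
        \lnot (c \leftrightarrow (\lnot d \land a)): β-rule — branch into c, \lnot (\lnot d \land a)  //  \lnot c, (\lnot d \land a).
          branch 1.2.1 (add c, \lnot (\lnot d \land a)):
            \lnot (\lnot d \land a): β-rule — branch into \lnot \lnot d  //  \lnot a.
              branch 1.2.1.1 (add \lnot \lnot d):
                × closes — contains both d and \lnot d.
              branch 1.2.1.2 (add \lnot a):
                ○ open, literals {a=false, b=false, c=true, d=false}.
          branch 1.2.2 (add \lnot c, (\lnot d \land a)):
            (\lnot d \land a): α-rule — add \lnot d, a.
            × closes — contains both a and \lnot a.
  branch 2 (add (b \leftrightarrow c)):
    (b \leftrightarrow c): β-rule — branch into b, c  //  \lnot b, \lnot c.
      branch 2.1 (add b, c):
        ○ open, literals {b=true, c=true, d=false}.
      branch 2.2 (add \lnot b, \lnot c):
        ○ open, literals {b=false, c=false, d=false}.
4 branches closed, 4 open.
Each open branch fixes some atoms; the unmentioned ones are free. Counting distinct full assignments: branch {a=false, b=false, c=true, d=false} (none free) contributes 1 new; branch {a=false, b=false, c=true, d=false} (none free) contributes 0 new; branch {b=true, c=true, d=false} (a) contributes 2 new; branch {b=false, c=false, d=false} (a) contributes 2 new. Total: 5.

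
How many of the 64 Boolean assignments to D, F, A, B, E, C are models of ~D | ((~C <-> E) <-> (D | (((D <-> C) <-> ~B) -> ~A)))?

Initial set: {(~D | ((~C <-> E) <-> (D | (((D <-> C) <-> ~B) -> ~A))))}.
(~D | ((~C <-> E) <-> (D | (((D <-> C) <-> ~B) -> ~A)))): β-rule — branch into ~D  //  ((~C <-> E) <-> (D | (((D <-> C) <-> ~B) -> ~A))).
  branch 1 (add ~D):
    ○ open, literals {D=F}.
  branch 2 (add ((~C <-> E) <-> (D | (((D <-> C) <-> ~B) -> ~A)))):
    ((~C <-> E) <-> (D | (((D <-> C) <-> ~B) -> ~A))): β-rule — branch into (~C <-> E), (D | (((D <-> C) <-> ~B) -> ~A))  //  ~(~C <-> E), ~(D | (((D <-> C) <-> ~B) -> ~A)).
      branch 2.1 (add (~C <-> E), (D | (((D <-> C) <-> ~B) -> ~A))):
        (~C <-> E): β-rule — branch into ~C, E  //  ~~C, ~E.
          branch 2.1.1 (add ~C, E):
            (D | (((D <-> C) <-> ~B) -> ~A)): β-rule — branch into D  //  (((D <-> C) <-> ~B) -> ~A).
              branch 2.1.1.1 (add D):
                ○ open, literals {C=F, D=T, E=T}.
              branch 2.1.1.2 (add (((D <-> C) <-> ~B) -> ~A)):
                (((D <-> C) <-> ~B) -> ~A): β-rule — branch into ~((D <-> C) <-> ~B)  //  ~A.
                  branch 2.1.1.2.1 (add ~((D <-> C) <-> ~B)):
                    ~((D <-> C) <-> ~B): β-rule — branch into (D <-> C), ~~B  //  ~(D <-> C), ~B.
                      branch 2.1.1.2.1.1 (add (D <-> C), ~~B):
                        (D <-> C): β-rule — branch into D, C  //  ~D, ~C.
                          branch 2.1.1.2.1.1.1 (add D, C):
                            × closes — contains both C and ~C.
                          branch 2.1.1.2.1.1.2 (add ~D, ~C):
                            ○ open, literals {B=T, C=F, D=F, E=T}.
                      branch 2.1.1.2.1.2 (add ~(D <-> C), ~B):
                        ~(D <-> C): β-rule — branch into D, ~C  //  ~D, C.
                          branch 2.1.1.2.1.2.1 (add D, ~C):
                            ○ open, literals {B=F, C=F, D=T, E=T}.
                          branch 2.1.1.2.1.2.2 (add ~D, C):
                            × closes — contains both C and ~C.
                  branch 2.1.1.2.2 (add ~A):
                    ○ open, literals {A=F, C=F, E=T}.
          branch 2.1.2 (add ~~C, ~E):
            (D | (((D <-> C) <-> ~B) -> ~A)): β-rule — branch into D  //  (((D <-> C) <-> ~B) -> ~A).
              branch 2.1.2.1 (add D):
                ○ open, literals {C=T, D=T, E=F}.
              branch 2.1.2.2 (add (((D <-> C) <-> ~B) -> ~A)):
                (((D <-> C) <-> ~B) -> ~A): β-rule — branch into ~((D <-> C) <-> ~B)  //  ~A.
                  branch 2.1.2.2.1 (add ~((D <-> C) <-> ~B)):
                    ~((D <-> C) <-> ~B): β-rule — branch into (D <-> C), ~~B  //  ~(D <-> C), ~B.
                      branch 2.1.2.2.1.1 (add (D <-> C), ~~B):
                        (D <-> C): β-rule — branch into D, C  //  ~D, ~C.
                          branch 2.1.2.2.1.1.1 (add D, C):
                            ○ open, literals {B=T, C=T, D=T, E=F}.
                          branch 2.1.2.2.1.1.2 (add ~D, ~C):
                            × closes — contains both C and ~C.
                      branch 2.1.2.2.1.2 (add ~(D <-> C), ~B):
                        ~(D <-> C): β-rule — branch into D, ~C  //  ~D, C.
                          branch 2.1.2.2.1.2.1 (add D, ~C):
                            × closes — contains both C and ~C.
                          branch 2.1.2.2.1.2.2 (add ~D, C):
                            ○ open, literals {B=F, C=T, D=F, E=F}.
                  branch 2.1.2.2.2 (add ~A):
                    ○ open, literals {A=F, C=T, E=F}.
      branch 2.2 (add ~(~C <-> E), ~(D | (((D <-> C) <-> ~B) -> ~A))):
        ~(D | (((D <-> C) <-> ~B) -> ~A)): α-rule — add ~D, ~(((D <-> C) <-> ~B) -> ~A).
        ~(((D <-> C) <-> ~B) -> ~A): α-rule — add ((D <-> C) <-> ~B), ~~A.
        ~(~C <-> E): β-rule — branch into ~C, ~E  //  ~~C, E.
          branch 2.2.1 (add ~C, ~E):
            ((D <-> C) <-> ~B): β-rule — branch into (D <-> C), ~B  //  ~(D <-> C), ~~B.
              branch 2.2.1.1 (add (D <-> C), ~B):
                (D <-> C): β-rule — branch into D, C  //  ~D, ~C.
                  branch 2.2.1.1.1 (add D, C):
                    × closes — contains both D and ~D.
                  branch 2.2.1.1.2 (add ~D, ~C):
                    ○ open, literals {A=T, B=F, C=F, D=F, E=F}.
              branch 2.2.1.2 (add ~(D <-> C), ~~B):
                ~(D <-> C): β-rule — branch into D, ~C  //  ~D, C.
                  branch 2.2.1.2.1 (add D, ~C):
                    × closes — contains both D and ~D.
                  branch 2.2.1.2.2 (add ~D, C):
                    × closes — contains both C and ~C.
          branch 2.2.2 (add ~~C, E):
            ((D <-> C) <-> ~B): β-rule — branch into (D <-> C), ~B  //  ~(D <-> C), ~~B.
              branch 2.2.2.1 (add (D <-> C), ~B):
                (D <-> C): β-rule — branch into D, C  //  ~D, ~C.
                  branch 2.2.2.1.1 (add D, C):
                    × closes — contains both D and ~D.
                  branch 2.2.2.1.2 (add ~D, ~C):
                    × closes — contains both C and ~C.
              branch 2.2.2.2 (add ~(D <-> C), ~~B):
                ~(D <-> C): β-rule — branch into D, ~C  //  ~D, C.
                  branch 2.2.2.2.1 (add D, ~C):
                    × closes — contains both D and ~D.
                  branch 2.2.2.2.2 (add ~D, C):
                    ○ open, literals {A=T, B=T, C=T, D=F, E=T}.
10 branches closed, 11 open.
Each open branch fixes some atoms; the unmentioned ones are free. Counting distinct full assignments: branch {D=F} (F, A, B, E, C) contributes 32 new; branch {C=F, D=T, E=T} (F, A, B) contributes 8 new; branch {B=T, C=F, D=F, E=T} (F, A) contributes 0 new; branch {B=F, C=F, D=T, E=T} (F, A) contributes 0 new; branch {A=F, C=F, E=T} (D, F, B) contributes 0 new; branch {C=T, D=T, E=F} (F, A, B) contributes 8 new; branch {B=T, C=T, D=T, E=F} (F, A) contributes 0 new; branch {B=F, C=T, D=F, E=F} (F, A) contributes 0 new; branch {A=F, C=T, E=F} (D, F, B) contributes 0 new; branch {A=T, B=F, C=F, D=F, E=F} (F) contributes 0 new; branch {A=T, B=T, C=T, D=F, E=T} (F) contributes 0 new. Total: 48.

48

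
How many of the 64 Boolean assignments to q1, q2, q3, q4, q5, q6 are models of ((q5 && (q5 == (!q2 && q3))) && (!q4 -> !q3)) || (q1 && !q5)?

20

Initial set: {(((q5 && (q5 == (!q2 && q3))) && (!q4 -> !q3)) || (q1 && !q5))}.
(((q5 && (q5 == (!q2 && q3))) && (!q4 -> !q3)) || (q1 && !q5)): β-rule — branch into ((q5 && (q5 == (!q2 && q3))) && (!q4 -> !q3))  //  (q1 && !q5).
  branch 1 (add ((q5 && (q5 == (!q2 && q3))) && (!q4 -> !q3))):
    ((q5 && (q5 == (!q2 && q3))) && (!q4 -> !q3)): α-rule — add (q5 && (q5 == (!q2 && q3))), (!q4 -> !q3).
    (q5 && (q5 == (!q2 && q3))): α-rule — add q5, (q5 == (!q2 && q3)).
    (!q4 -> !q3): β-rule — branch into !!q4  //  !q3.
      branch 1.1 (add !!q4):
        (q5 == (!q2 && q3)): β-rule — branch into q5, (!q2 && q3)  //  !q5, !(!q2 && q3).
          branch 1.1.1 (add q5, (!q2 && q3)):
            (!q2 && q3): α-rule — add !q2, q3.
            ○ open, literals {q2=F, q3=T, q4=T, q5=T}.
          branch 1.1.2 (add !q5, !(!q2 && q3)):
            × closes — contains both q5 and !q5.
      branch 1.2 (add !q3):
        (q5 == (!q2 && q3)): β-rule — branch into q5, (!q2 && q3)  //  !q5, !(!q2 && q3).
          branch 1.2.1 (add q5, (!q2 && q3)):
            (!q2 && q3): α-rule — add !q2, q3.
            × closes — contains both q3 and !q3.
          branch 1.2.2 (add !q5, !(!q2 && q3)):
            × closes — contains both q5 and !q5.
  branch 2 (add (q1 && !q5)):
    (q1 && !q5): α-rule — add q1, !q5.
    ○ open, literals {q1=T, q5=F}.
3 branches closed, 2 open.
Each open branch fixes some atoms; the unmentioned ones are free. Counting distinct full assignments: branch {q2=F, q3=T, q4=T, q5=T} (q1, q6) contributes 4 new; branch {q1=T, q5=F} (q2, q3, q4, q6) contributes 16 new. Total: 20.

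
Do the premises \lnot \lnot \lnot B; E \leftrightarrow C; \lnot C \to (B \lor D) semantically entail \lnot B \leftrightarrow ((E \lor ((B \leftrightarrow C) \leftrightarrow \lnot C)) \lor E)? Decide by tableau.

Yes

Initial set: {\lnot \lnot \lnot B; (E \leftrightarrow C); (\lnot C \to (B \lor D)); \lnot (\lnot B \leftrightarrow ((E \lor ((B \leftrightarrow C) \leftrightarrow \lnot C)) \lor E))}.
\lnot \lnot \lnot B: drop double negation, giving \lnot B.
(E \leftrightarrow C): β-rule — branch into E, C  //  \lnot E, \lnot C.
  branch 1 (add E, C):
    (\lnot C \to (B \lor D)): β-rule — branch into \lnot \lnot C  //  (B \lor D).
      branch 1.1 (add \lnot \lnot C):
        \lnot (\lnot B \leftrightarrow ((E \lor ((B \leftrightarrow C) \leftrightarrow \lnot C)) \lor E)): β-rule — branch into \lnot B, \lnot ((E \lor ((B \leftrightarrow C) \leftrightarrow \lnot C)) \lor E)  //  \lnot \lnot B, ((E \lor ((B \leftrightarrow C) \leftrightarrow \lnot C)) \lor E).
          branch 1.1.1 (add \lnot B, \lnot ((E \lor ((B \leftrightarrow C) \leftrightarrow \lnot C)) \lor E)):
            \lnot ((E \lor ((B \leftrightarrow C) \leftrightarrow \lnot C)) \lor E): α-rule — add \lnot (E \lor ((B \leftrightarrow C) \leftrightarrow \lnot C)), \lnot E.
            × closes — contains both E and \lnot E.
          branch 1.1.2 (add \lnot \lnot B, ((E \lor ((B \leftrightarrow C) \leftrightarrow \lnot C)) \lor E)):
            × closes — contains both B and \lnot B.
      branch 1.2 (add (B \lor D)):
        \lnot (\lnot B \leftrightarrow ((E \lor ((B \leftrightarrow C) \leftrightarrow \lnot C)) \lor E)): β-rule — branch into \lnot B, \lnot ((E \lor ((B \leftrightarrow C) \leftrightarrow \lnot C)) \lor E)  //  \lnot \lnot B, ((E \lor ((B \leftrightarrow C) \leftrightarrow \lnot C)) \lor E).
          branch 1.2.1 (add \lnot B, \lnot ((E \lor ((B \leftrightarrow C) \leftrightarrow \lnot C)) \lor E)):
            \lnot ((E \lor ((B \leftrightarrow C) \leftrightarrow \lnot C)) \lor E): α-rule — add \lnot (E \lor ((B \leftrightarrow C) \leftrightarrow \lnot C)), \lnot E.
            × closes — contains both E and \lnot E.
          branch 1.2.2 (add \lnot \lnot B, ((E \lor ((B \leftrightarrow C) \leftrightarrow \lnot C)) \lor E)):
            × closes — contains both B and \lnot B.
  branch 2 (add \lnot E, \lnot C):
    (\lnot C \to (B \lor D)): β-rule — branch into \lnot \lnot C  //  (B \lor D).
      branch 2.1 (add \lnot \lnot C):
        × closes — contains both C and \lnot C.
      branch 2.2 (add (B \lor D)):
        \lnot (\lnot B \leftrightarrow ((E \lor ((B \leftrightarrow C) \leftrightarrow \lnot C)) \lor E)): β-rule — branch into \lnot B, \lnot ((E \lor ((B \leftrightarrow C) \leftrightarrow \lnot C)) \lor E)  //  \lnot \lnot B, ((E \lor ((B \leftrightarrow C) \leftrightarrow \lnot C)) \lor E).
          branch 2.2.1 (add \lnot B, \lnot ((E \lor ((B \leftrightarrow C) \leftrightarrow \lnot C)) \lor E)):
            \lnot ((E \lor ((B \leftrightarrow C) \leftrightarrow \lnot C)) \lor E): α-rule — add \lnot (E \lor ((B \leftrightarrow C) \leftrightarrow \lnot C)), \lnot E.
            \lnot (E \lor ((B \leftrightarrow C) \leftrightarrow \lnot C)): α-rule — add \lnot E, \lnot ((B \leftrightarrow C) \leftrightarrow \lnot C).
            (B \lor D): β-rule — branch into B  //  D.
              branch 2.2.1.1 (add B):
                × closes — contains both B and \lnot B.
              branch 2.2.1.2 (add D):
                \lnot ((B \leftrightarrow C) \leftrightarrow \lnot C): β-rule — branch into (B \leftrightarrow C), \lnot \lnot C  //  \lnot (B \leftrightarrow C), \lnot C.
                  branch 2.2.1.2.1 (add (B \leftrightarrow C), \lnot \lnot C):
                    × closes — contains both C and \lnot C.
                  branch 2.2.1.2.2 (add \lnot (B \leftrightarrow C), \lnot C):
                    \lnot (B \leftrightarrow C): β-rule — branch into B, \lnot C  //  \lnot B, C.
                      branch 2.2.1.2.2.1 (add B, \lnot C):
                        × closes — contains both B and \lnot B.
                      branch 2.2.1.2.2.2 (add \lnot B, C):
                        × closes — contains both C and \lnot C.
          branch 2.2.2 (add \lnot \lnot B, ((E \lor ((B \leftrightarrow C) \leftrightarrow \lnot C)) \lor E)):
            × closes — contains both B and \lnot B.
All 10 branches close.
Every branch closed, so the premises entail the conclusion.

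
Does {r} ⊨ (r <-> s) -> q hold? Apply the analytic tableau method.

No

Initial set: {r; ~((r <-> s) -> q)}.
~((r <-> s) -> q): α-rule — add (r <-> s), ~q.
(r <-> s): β-rule — branch into r, s  //  ~r, ~s.
  branch 1 (add r, s):
    ○ open, literals {q=0, r=1, s=1}.
  branch 2 (add ~r, ~s):
    × closes — contains both r and ~r.
1 branch closed, 1 open.
An open branch gives a countermodel: q=0, r=1, s=1 (unmentioned atoms arbitrary); the premises hold there but the conclusion fails.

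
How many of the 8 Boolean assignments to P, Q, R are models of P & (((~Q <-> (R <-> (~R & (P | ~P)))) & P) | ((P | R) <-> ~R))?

3

Initial set: {(P & (((~Q <-> (R <-> (~R & (P | ~P)))) & P) | ((P | R) <-> ~R)))}.
(P & (((~Q <-> (R <-> (~R & (P | ~P)))) & P) | ((P | R) <-> ~R))): α-rule — add P, (((~Q <-> (R <-> (~R & (P | ~P)))) & P) | ((P | R) <-> ~R)).
(((~Q <-> (R <-> (~R & (P | ~P)))) & P) | ((P | R) <-> ~R)): β-rule — branch into ((~Q <-> (R <-> (~R & (P | ~P)))) & P)  //  ((P | R) <-> ~R).
  branch 1 (add ((~Q <-> (R <-> (~R & (P | ~P)))) & P)):
    ((~Q <-> (R <-> (~R & (P | ~P)))) & P): α-rule — add (~Q <-> (R <-> (~R & (P | ~P)))), P.
    (~Q <-> (R <-> (~R & (P | ~P)))): β-rule — branch into ~Q, (R <-> (~R & (P | ~P)))  //  ~~Q, ~(R <-> (~R & (P | ~P))).
      branch 1.1 (add ~Q, (R <-> (~R & (P | ~P)))):
        (R <-> (~R & (P | ~P))): β-rule — branch into R, (~R & (P | ~P))  //  ~R, ~(~R & (P | ~P)).
          branch 1.1.1 (add R, (~R & (P | ~P))):
            (~R & (P | ~P)): α-rule — add ~R, (P | ~P).
            × closes — contains both R and ~R.
          branch 1.1.2 (add ~R, ~(~R & (P | ~P))):
            ~(~R & (P | ~P)): β-rule — branch into ~~R  //  ~(P | ~P).
              branch 1.1.2.1 (add ~~R):
                × closes — contains both R and ~R.
              branch 1.1.2.2 (add ~(P | ~P)):
                ~(P | ~P): α-rule — add ~P, ~~P.
                × closes — contains both P and ~P.
      branch 1.2 (add ~~Q, ~(R <-> (~R & (P | ~P)))):
        ~(R <-> (~R & (P | ~P))): β-rule — branch into R, ~(~R & (P | ~P))  //  ~R, (~R & (P | ~P)).
          branch 1.2.1 (add R, ~(~R & (P | ~P))):
            ~(~R & (P | ~P)): β-rule — branch into ~~R  //  ~(P | ~P).
              branch 1.2.1.1 (add ~~R):
                ○ open, literals {P=1, Q=1, R=1}.
              branch 1.2.1.2 (add ~(P | ~P)):
                ~(P | ~P): α-rule — add ~P, ~~P.
                × closes — contains both P and ~P.
          branch 1.2.2 (add ~R, (~R & (P | ~P))):
            (~R & (P | ~P)): α-rule — add ~R, (P | ~P).
            (P | ~P): β-rule — branch into P  //  ~P.
              branch 1.2.2.1 (add P):
                ○ open, literals {P=1, Q=1, R=0}.
              branch 1.2.2.2 (add ~P):
                × closes — contains both P and ~P.
  branch 2 (add ((P | R) <-> ~R)):
    ((P | R) <-> ~R): β-rule — branch into (P | R), ~R  //  ~(P | R), ~~R.
      branch 2.1 (add (P | R), ~R):
        (P | R): β-rule — branch into P  //  R.
          branch 2.1.1 (add P):
            ○ open, literals {P=1, R=0}.
          branch 2.1.2 (add R):
            × closes — contains both R and ~R.
      branch 2.2 (add ~(P | R), ~~R):
        ~(P | R): α-rule — add ~P, ~R.
        × closes — contains both P and ~P.
7 branches closed, 3 open.
Each open branch fixes some atoms; the unmentioned ones are free. Counting distinct full assignments: branch {P=1, Q=1, R=1} (none free) contributes 1 new; branch {P=1, Q=1, R=0} (none free) contributes 1 new; branch {P=1, R=0} (Q) contributes 1 new. Total: 3.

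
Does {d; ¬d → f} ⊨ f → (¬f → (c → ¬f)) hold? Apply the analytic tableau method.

Yes

Initial set: {T d; T (¬d → f); F (f → (¬f → (c → ¬f)))}.
F (f → (¬f → (c → ¬f))): α-rule — add T f, F (¬f → (c → ¬f)).
F (¬f → (c → ¬f)): α-rule — add T ¬f, F (c → ¬f).
× closes — contains both f and ¬f.
All 1 branch closes.
Every branch closed, so the premises entail the conclusion.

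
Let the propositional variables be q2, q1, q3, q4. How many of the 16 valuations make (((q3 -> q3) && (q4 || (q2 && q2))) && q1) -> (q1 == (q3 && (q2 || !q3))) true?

12

Initial set: {((((q3 -> q3) && (q4 || (q2 && q2))) && q1) -> (q1 == (q3 && (q2 || !q3))))}.
((((q3 -> q3) && (q4 || (q2 && q2))) && q1) -> (q1 == (q3 && (q2 || !q3)))): β-rule — branch into !(((q3 -> q3) && (q4 || (q2 && q2))) && q1)  //  (q1 == (q3 && (q2 || !q3))).
  branch 1 (add !(((q3 -> q3) && (q4 || (q2 && q2))) && q1)):
    !(((q3 -> q3) && (q4 || (q2 && q2))) && q1): β-rule — branch into !((q3 -> q3) && (q4 || (q2 && q2)))  //  !q1.
      branch 1.1 (add !((q3 -> q3) && (q4 || (q2 && q2)))):
        !((q3 -> q3) && (q4 || (q2 && q2))): β-rule — branch into !(q3 -> q3)  //  !(q4 || (q2 && q2)).
          branch 1.1.1 (add !(q3 -> q3)):
            !(q3 -> q3): α-rule — add q3, !q3.
            × closes — contains both q3 and !q3.
          branch 1.1.2 (add !(q4 || (q2 && q2))):
            !(q4 || (q2 && q2)): α-rule — add !q4, !(q2 && q2).
            !(q2 && q2): β-rule — branch into !q2  //  !q2.
              branch 1.1.2.1 (add !q2):
                ○ open, literals {q2=0, q4=0}.
              branch 1.1.2.2 (add !q2):
                ○ open, literals {q2=0, q4=0}.
      branch 1.2 (add !q1):
        ○ open, literals {q1=0}.
  branch 2 (add (q1 == (q3 && (q2 || !q3)))):
    (q1 == (q3 && (q2 || !q3))): β-rule — branch into q1, (q3 && (q2 || !q3))  //  !q1, !(q3 && (q2 || !q3)).
      branch 2.1 (add q1, (q3 && (q2 || !q3))):
        (q3 && (q2 || !q3)): α-rule — add q3, (q2 || !q3).
        (q2 || !q3): β-rule — branch into q2  //  !q3.
          branch 2.1.1 (add q2):
            ○ open, literals {q1=1, q2=1, q3=1}.
          branch 2.1.2 (add !q3):
            × closes — contains both q3 and !q3.
      branch 2.2 (add !q1, !(q3 && (q2 || !q3))):
        !(q3 && (q2 || !q3)): β-rule — branch into !q3  //  !(q2 || !q3).
          branch 2.2.1 (add !q3):
            ○ open, literals {q1=0, q3=0}.
          branch 2.2.2 (add !(q2 || !q3)):
            !(q2 || !q3): α-rule — add !q2, !!q3.
            ○ open, literals {q1=0, q2=0, q3=1}.
2 branches closed, 6 open.
Each open branch fixes some atoms; the unmentioned ones are free. Counting distinct full assignments: branch {q2=0, q4=0} (q1, q3) contributes 4 new; branch {q2=0, q4=0} (q1, q3) contributes 0 new; branch {q1=0} (q2, q3, q4) contributes 6 new; branch {q1=1, q2=1, q3=1} (q4) contributes 2 new; branch {q1=0, q3=0} (q2, q4) contributes 0 new; branch {q1=0, q2=0, q3=1} (q4) contributes 0 new. Total: 12.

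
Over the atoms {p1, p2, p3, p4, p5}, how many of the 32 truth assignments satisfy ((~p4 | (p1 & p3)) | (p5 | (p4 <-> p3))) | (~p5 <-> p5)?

Initial set: {(((~p4 | (p1 & p3)) | (p5 | (p4 <-> p3))) | (~p5 <-> p5))}.
(((~p4 | (p1 & p3)) | (p5 | (p4 <-> p3))) | (~p5 <-> p5)): β-rule — branch into ((~p4 | (p1 & p3)) | (p5 | (p4 <-> p3)))  //  (~p5 <-> p5).
  branch 1 (add ((~p4 | (p1 & p3)) | (p5 | (p4 <-> p3)))):
    ((~p4 | (p1 & p3)) | (p5 | (p4 <-> p3))): β-rule — branch into (~p4 | (p1 & p3))  //  (p5 | (p4 <-> p3)).
      branch 1.1 (add (~p4 | (p1 & p3))):
        (~p4 | (p1 & p3)): β-rule — branch into ~p4  //  (p1 & p3).
          branch 1.1.1 (add ~p4):
            ○ open, literals {p4=false}.
          branch 1.1.2 (add (p1 & p3)):
            (p1 & p3): α-rule — add p1, p3.
            ○ open, literals {p1=true, p3=true}.
      branch 1.2 (add (p5 | (p4 <-> p3))):
        (p5 | (p4 <-> p3)): β-rule — branch into p5  //  (p4 <-> p3).
          branch 1.2.1 (add p5):
            ○ open, literals {p5=true}.
          branch 1.2.2 (add (p4 <-> p3)):
            (p4 <-> p3): β-rule — branch into p4, p3  //  ~p4, ~p3.
              branch 1.2.2.1 (add p4, p3):
                ○ open, literals {p3=true, p4=true}.
              branch 1.2.2.2 (add ~p4, ~p3):
                ○ open, literals {p3=false, p4=false}.
  branch 2 (add (~p5 <-> p5)):
    (~p5 <-> p5): β-rule — branch into ~p5, p5  //  ~~p5, ~p5.
      branch 2.1 (add ~p5, p5):
        × closes — contains both p5 and ~p5.
      branch 2.2 (add ~~p5, ~p5):
        × closes — contains both p5 and ~p5.
2 branches closed, 5 open.
Each open branch fixes some atoms; the unmentioned ones are free. Counting distinct full assignments: branch {p4=false} (p1, p2, p3, p5) contributes 16 new; branch {p1=true, p3=true} (p2, p4, p5) contributes 4 new; branch {p5=true} (p1, p2, p3, p4) contributes 6 new; branch {p3=true, p4=true} (p1, p2, p5) contributes 2 new; branch {p3=false, p4=false} (p1, p2, p5) contributes 0 new. Total: 28.

28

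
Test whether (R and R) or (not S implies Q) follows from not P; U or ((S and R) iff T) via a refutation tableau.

No

Initial set: {not P; (U or ((S and R) iff T)); not ((R and R) or (not S implies Q))}.
not ((R and R) or (not S implies Q)): α-rule — add not (R and R), not (not S implies Q).
not (not S implies Q): α-rule — add not S, not Q.
(U or ((S and R) iff T)): β-rule — branch into U  //  ((S and R) iff T).
  branch 1 (add U):
    not (R and R): β-rule — branch into not R  //  not R.
      branch 1.1 (add not R):
        ○ open, literals {P=false, Q=false, R=false, S=false, U=true}.
      branch 1.2 (add not R):
        ○ open, literals {P=false, Q=false, R=false, S=false, U=true}.
  branch 2 (add ((S and R) iff T)):
    not (R and R): β-rule — branch into not R  //  not R.
      branch 2.1 (add not R):
        ((S and R) iff T): β-rule — branch into (S and R), T  //  not (S and R), not T.
          branch 2.1.1 (add (S and R), T):
            (S and R): α-rule — add S, R.
            × closes — contains both S and not S.
          branch 2.1.2 (add not (S and R), not T):
            not (S and R): β-rule — branch into not S  //  not R.
              branch 2.1.2.1 (add not S):
                ○ open, literals {P=false, Q=false, R=false, S=false, T=false}.
              branch 2.1.2.2 (add not R):
                ○ open, literals {P=false, Q=false, R=false, S=false, T=false}.
      branch 2.2 (add not R):
        ((S and R) iff T): β-rule — branch into (S and R), T  //  not (S and R), not T.
          branch 2.2.1 (add (S and R), T):
            (S and R): α-rule — add S, R.
            × closes — contains both S and not S.
          branch 2.2.2 (add not (S and R), not T):
            not (S and R): β-rule — branch into not S  //  not R.
              branch 2.2.2.1 (add not S):
                ○ open, literals {P=false, Q=false, R=false, S=false, T=false}.
              branch 2.2.2.2 (add not R):
                ○ open, literals {P=false, Q=false, R=false, S=false, T=false}.
2 branches closed, 6 open.
An open branch gives a countermodel: P=false, Q=false, R=false, S=false, U=true (unmentioned atoms arbitrary); the premises hold there but the conclusion fails.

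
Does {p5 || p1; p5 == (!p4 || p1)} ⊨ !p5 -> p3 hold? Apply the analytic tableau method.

Initial set: {(p5 || p1); (p5 == (!p4 || p1)); !(!p5 -> p3)}.
!(!p5 -> p3): α-rule — add !p5, !p3.
(p5 || p1): β-rule — branch into p5  //  p1.
  branch 1 (add p5):
    × closes — contains both p5 and !p5.
  branch 2 (add p1):
    (p5 == (!p4 || p1)): β-rule — branch into p5, (!p4 || p1)  //  !p5, !(!p4 || p1).
      branch 2.1 (add p5, (!p4 || p1)):
        × closes — contains both p5 and !p5.
      branch 2.2 (add !p5, !(!p4 || p1)):
        !(!p4 || p1): α-rule — add !!p4, !p1.
        × closes — contains both p1 and !p1.
All 3 branches close.
Every branch closed, so the premises entail the conclusion.

Yes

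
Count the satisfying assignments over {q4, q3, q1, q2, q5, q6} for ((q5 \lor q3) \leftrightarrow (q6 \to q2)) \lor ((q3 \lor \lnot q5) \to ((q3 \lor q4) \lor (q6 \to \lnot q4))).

64

Initial set: {(((q5 \lor q3) \leftrightarrow (q6 \to q2)) \lor ((q3 \lor \lnot q5) \to ((q3 \lor q4) \lor (q6 \to \lnot q4))))}.
(((q5 \lor q3) \leftrightarrow (q6 \to q2)) \lor ((q3 \lor \lnot q5) \to ((q3 \lor q4) \lor (q6 \to \lnot q4)))): β-rule — branch into ((q5 \lor q3) \leftrightarrow (q6 \to q2))  //  ((q3 \lor \lnot q5) \to ((q3 \lor q4) \lor (q6 \to \lnot q4))).
  branch 1 (add ((q5 \lor q3) \leftrightarrow (q6 \to q2))):
    ((q5 \lor q3) \leftrightarrow (q6 \to q2)): β-rule — branch into (q5 \lor q3), (q6 \to q2)  //  \lnot (q5 \lor q3), \lnot (q6 \to q2).
      branch 1.1 (add (q5 \lor q3), (q6 \to q2)):
        (q5 \lor q3): β-rule — branch into q5  //  q3.
          branch 1.1.1 (add q5):
            (q6 \to q2): β-rule — branch into \lnot q6  //  q2.
              branch 1.1.1.1 (add \lnot q6):
                ○ open, literals {q5=T, q6=F}.
              branch 1.1.1.2 (add q2):
                ○ open, literals {q2=T, q5=T}.
          branch 1.1.2 (add q3):
            (q6 \to q2): β-rule — branch into \lnot q6  //  q2.
              branch 1.1.2.1 (add \lnot q6):
                ○ open, literals {q3=T, q6=F}.
              branch 1.1.2.2 (add q2):
                ○ open, literals {q2=T, q3=T}.
      branch 1.2 (add \lnot (q5 \lor q3), \lnot (q6 \to q2)):
        \lnot (q5 \lor q3): α-rule — add \lnot q5, \lnot q3.
        \lnot (q6 \to q2): α-rule — add q6, \lnot q2.
        ○ open, literals {q2=F, q3=F, q5=F, q6=T}.
  branch 2 (add ((q3 \lor \lnot q5) \to ((q3 \lor q4) \lor (q6 \to \lnot q4)))):
    ((q3 \lor \lnot q5) \to ((q3 \lor q4) \lor (q6 \to \lnot q4))): β-rule — branch into \lnot (q3 \lor \lnot q5)  //  ((q3 \lor q4) \lor (q6 \to \lnot q4)).
      branch 2.1 (add \lnot (q3 \lor \lnot q5)):
        \lnot (q3 \lor \lnot q5): α-rule — add \lnot q3, \lnot \lnot q5.
        ○ open, literals {q3=F, q5=T}.
      branch 2.2 (add ((q3 \lor q4) \lor (q6 \to \lnot q4))):
        ((q3 \lor q4) \lor (q6 \to \lnot q4)): β-rule — branch into (q3 \lor q4)  //  (q6 \to \lnot q4).
          branch 2.2.1 (add (q3 \lor q4)):
            (q3 \lor q4): β-rule — branch into q3  //  q4.
              branch 2.2.1.1 (add q3):
                ○ open, literals {q3=T}.
              branch 2.2.1.2 (add q4):
                ○ open, literals {q4=T}.
          branch 2.2.2 (add (q6 \to \lnot q4)):
            (q6 \to \lnot q4): β-rule — branch into \lnot q6  //  \lnot q4.
              branch 2.2.2.1 (add \lnot q6):
                ○ open, literals {q6=F}.
              branch 2.2.2.2 (add \lnot q4):
                ○ open, literals {q4=F}.
0 branches closed, 10 open.
Each open branch fixes some atoms; the unmentioned ones are free. Counting distinct full assignments: branch {q5=T, q6=F} (q4, q3, q1, q2) contributes 16 new; branch {q2=T, q5=T} (q4, q3, q1, q6) contributes 8 new; branch {q3=T, q6=F} (q4, q1, q2, q5) contributes 8 new; branch {q2=T, q3=T} (q4, q1, q5, q6) contributes 4 new; branch {q2=F, q3=F, q5=F, q6=T} (q4, q1) contributes 4 new; branch {q3=F, q5=T} (q4, q1, q2, q6) contributes 4 new; branch {q3=T} (q4, q1, q2, q5, q6) contributes 8 new; branch {q4=T} (q3, q1, q2, q5, q6) contributes 6 new; branch {q6=F} (q4, q3, q1, q2, q5) contributes 4 new; branch {q4=F} (q3, q1, q2, q5, q6) contributes 2 new. Total: 64.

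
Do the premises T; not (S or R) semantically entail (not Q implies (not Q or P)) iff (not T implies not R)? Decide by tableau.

Initial set: {T; not (S or R); not ((not Q implies (not Q or P)) iff (not T implies not R))}.
not (S or R): α-rule — add not S, not R.
not ((not Q implies (not Q or P)) iff (not T implies not R)): β-rule — branch into (not Q implies (not Q or P)), not (not T implies not R)  //  not (not Q implies (not Q or P)), (not T implies not R).
  branch 1 (add (not Q implies (not Q or P)), not (not T implies not R)):
    not (not T implies not R): α-rule — add not T, not not R.
    × closes — contains both T and not T.
  branch 2 (add not (not Q implies (not Q or P)), (not T implies not R)):
    not (not Q implies (not Q or P)): α-rule — add not Q, not (not Q or P).
    not (not Q or P): α-rule — add not not Q, not P.
    × closes — contains both Q and not Q.
All 2 branches close.
Every branch closed, so the premises entail the conclusion.

Yes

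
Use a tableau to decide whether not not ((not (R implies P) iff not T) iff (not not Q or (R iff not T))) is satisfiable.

Initial set: {T not not ((not (R implies P) iff not T) iff (not not Q or (R iff not T)))}.
T not not ((not (R implies P) iff not T) iff (not not Q or (R iff not T))): drop double negation, giving T ((not (R implies P) iff not T) iff (not not Q or (R iff not T))).
T ((not (R implies P) iff not T) iff (not not Q or (R iff not T))): β-rule — branch into T (not (R implies P) iff not T), T (not not Q or (R iff not T))  //  F (not (R implies P) iff not T), F (not not Q or (R iff not T)).
  branch 1 (add T (not (R implies P) iff not T), T (not not Q or (R iff not T))):
    T (not (R implies P) iff not T): β-rule — branch into T not (R implies P), T not T  //  F not (R implies P), F not T.
      branch 1.1 (add T not (R implies P), T not T):
        T not (R implies P): α-rule — add T R, F P.
        T (not not Q or (R iff not T)): β-rule — branch into T not not Q  //  T (R iff not T).
          branch 1.1.1 (add T not not Q):
            T not not Q: drop double negation, giving T Q.
            ○ open, literals {P=F, Q=T, R=T, T=F}.
          branch 1.1.2 (add T (R iff not T)):
            T (R iff not T): β-rule — branch into T R, T not T  //  F R, F not T.
              branch 1.1.2.1 (add T R, T not T):
                ○ open, literals {P=F, R=T, T=F}.
              branch 1.1.2.2 (add F R, F not T):
                × closes — contains both R and not R.
      branch 1.2 (add F not (R implies P), F not T):
        T (not not Q or (R iff not T)): β-rule — branch into T not not Q  //  T (R iff not T).
          branch 1.2.1 (add T not not Q):
            T not not Q: drop double negation, giving T Q.
            F not (R implies P): β-rule — branch into F R  //  T P.
              branch 1.2.1.1 (add F R):
                ○ open, literals {Q=T, R=F, T=T}.
              branch 1.2.1.2 (add T P):
                ○ open, literals {P=T, Q=T, T=T}.
          branch 1.2.2 (add T (R iff not T)):
            F not (R implies P): β-rule — branch into F R  //  T P.
              branch 1.2.2.1 (add F R):
                T (R iff not T): β-rule — branch into T R, T not T  //  F R, F not T.
                  branch 1.2.2.1.1 (add T R, T not T):
                    × closes — contains both R and not R.
                  branch 1.2.2.1.2 (add F R, F not T):
                    ○ open, literals {R=F, T=T}.
              branch 1.2.2.2 (add T P):
                T (R iff not T): β-rule — branch into T R, T not T  //  F R, F not T.
                  branch 1.2.2.2.1 (add T R, T not T):
                    × closes — contains both T and not T.
                  branch 1.2.2.2.2 (add F R, F not T):
                    ○ open, literals {P=T, R=F, T=T}.
  branch 2 (add F (not (R implies P) iff not T), F (not not Q or (R iff not T))):
    F (not not Q or (R iff not T)): α-rule — add F not not Q, F (R iff not T).
    F not not Q: drop double negation, giving F Q.
    F (not (R implies P) iff not T): β-rule — branch into T not (R implies P), F not T  //  F not (R implies P), T not T.
      branch 2.1 (add T not (R implies P), F not T):
        T not (R implies P): α-rule — add T R, F P.
        F (R iff not T): β-rule — branch into T R, F not T  //  F R, T not T.
          branch 2.1.1 (add T R, F not T):
            ○ open, literals {P=F, Q=F, R=T, T=T}.
          branch 2.1.2 (add F R, T not T):
            × closes — contains both R and not R.
      branch 2.2 (add F not (R implies P), T not T):
        F (R iff not T): β-rule — branch into T R, F not T  //  F R, T not T.
          branch 2.2.1 (add T R, F not T):
            × closes — contains both T and not T.
          branch 2.2.2 (add F R, T not T):
            F not (R implies P): β-rule — branch into F R  //  T P.
              branch 2.2.2.1 (add F R):
                ○ open, literals {Q=F, R=F, T=F}.
              branch 2.2.2.2 (add T P):
                ○ open, literals {P=T, Q=F, R=F, T=F}.
5 branches closed, 9 open.
An open branch gives a satisfying assignment: P=F, Q=T, R=T, T=F.

Satisfiable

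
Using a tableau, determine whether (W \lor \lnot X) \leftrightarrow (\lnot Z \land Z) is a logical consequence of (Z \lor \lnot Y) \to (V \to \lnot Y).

No

Initial set: {((Z \lor \lnot Y) \to (V \to \lnot Y)); \lnot ((W \lor \lnot X) \leftrightarrow (\lnot Z \land Z))}.
((Z \lor \lnot Y) \to (V \to \lnot Y)): β-rule — branch into \lnot (Z \lor \lnot Y)  //  (V \to \lnot Y).
  branch 1 (add \lnot (Z \lor \lnot Y)):
    \lnot (Z \lor \lnot Y): α-rule — add \lnot Z, \lnot \lnot Y.
    \lnot ((W \lor \lnot X) \leftrightarrow (\lnot Z \land Z)): β-rule — branch into (W \lor \lnot X), \lnot (\lnot Z \land Z)  //  \lnot (W \lor \lnot X), (\lnot Z \land Z).
      branch 1.1 (add (W \lor \lnot X), \lnot (\lnot Z \land Z)):
        (W \lor \lnot X): β-rule — branch into W  //  \lnot X.
          branch 1.1.1 (add W):
            \lnot (\lnot Z \land Z): β-rule — branch into \lnot \lnot Z  //  \lnot Z.
              branch 1.1.1.1 (add \lnot \lnot Z):
                × closes — contains both Z and \lnot Z.
              branch 1.1.1.2 (add \lnot Z):
                ○ open, literals {W=true, Y=true, Z=false}.
          branch 1.1.2 (add \lnot X):
            \lnot (\lnot Z \land Z): β-rule — branch into \lnot \lnot Z  //  \lnot Z.
              branch 1.1.2.1 (add \lnot \lnot Z):
                × closes — contains both Z and \lnot Z.
              branch 1.1.2.2 (add \lnot Z):
                ○ open, literals {X=false, Y=true, Z=false}.
      branch 1.2 (add \lnot (W \lor \lnot X), (\lnot Z \land Z)):
        \lnot (W \lor \lnot X): α-rule — add \lnot W, \lnot \lnot X.
        (\lnot Z \land Z): α-rule — add \lnot Z, Z.
        × closes — contains both Z and \lnot Z.
  branch 2 (add (V \to \lnot Y)):
    \lnot ((W \lor \lnot X) \leftrightarrow (\lnot Z \land Z)): β-rule — branch into (W \lor \lnot X), \lnot (\lnot Z \land Z)  //  \lnot (W \lor \lnot X), (\lnot Z \land Z).
      branch 2.1 (add (W \lor \lnot X), \lnot (\lnot Z \land Z)):
        (V \to \lnot Y): β-rule — branch into \lnot V  //  \lnot Y.
          branch 2.1.1 (add \lnot V):
            (W \lor \lnot X): β-rule — branch into W  //  \lnot X.
              branch 2.1.1.1 (add W):
                \lnot (\lnot Z \land Z): β-rule — branch into \lnot \lnot Z  //  \lnot Z.
                  branch 2.1.1.1.1 (add \lnot \lnot Z):
                    ○ open, literals {V=false, W=true, Z=true}.
                  branch 2.1.1.1.2 (add \lnot Z):
                    ○ open, literals {V=false, W=true, Z=false}.
              branch 2.1.1.2 (add \lnot X):
                \lnot (\lnot Z \land Z): β-rule — branch into \lnot \lnot Z  //  \lnot Z.
                  branch 2.1.1.2.1 (add \lnot \lnot Z):
                    ○ open, literals {V=false, X=false, Z=true}.
                  branch 2.1.1.2.2 (add \lnot Z):
                    ○ open, literals {V=false, X=false, Z=false}.
          branch 2.1.2 (add \lnot Y):
            (W \lor \lnot X): β-rule — branch into W  //  \lnot X.
              branch 2.1.2.1 (add W):
                \lnot (\lnot Z \land Z): β-rule — branch into \lnot \lnot Z  //  \lnot Z.
                  branch 2.1.2.1.1 (add \lnot \lnot Z):
                    ○ open, literals {W=true, Y=false, Z=true}.
                  branch 2.1.2.1.2 (add \lnot Z):
                    ○ open, literals {W=true, Y=false, Z=false}.
              branch 2.1.2.2 (add \lnot X):
                \lnot (\lnot Z \land Z): β-rule — branch into \lnot \lnot Z  //  \lnot Z.
                  branch 2.1.2.2.1 (add \lnot \lnot Z):
                    ○ open, literals {X=false, Y=false, Z=true}.
                  branch 2.1.2.2.2 (add \lnot Z):
                    ○ open, literals {X=false, Y=false, Z=false}.
      branch 2.2 (add \lnot (W \lor \lnot X), (\lnot Z \land Z)):
        \lnot (W \lor \lnot X): α-rule — add \lnot W, \lnot \lnot X.
        (\lnot Z \land Z): α-rule — add \lnot Z, Z.
        × closes — contains both Z and \lnot Z.
4 branches closed, 10 open.
An open branch gives a countermodel: W=true, Y=true, Z=false (unmentioned atoms arbitrary); the premises hold there but the conclusion fails.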